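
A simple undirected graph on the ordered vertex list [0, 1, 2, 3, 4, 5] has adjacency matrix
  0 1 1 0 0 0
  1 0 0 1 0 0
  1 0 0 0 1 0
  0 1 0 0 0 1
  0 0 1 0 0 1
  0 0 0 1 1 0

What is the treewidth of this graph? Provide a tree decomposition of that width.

Treewidth 2.
One optimal decomposition is:
Bags: B1 = {1, 3, 5}  B2 = {1, 4, 5}  B3 = {1, 2, 4}  B4 = {0, 1, 2}
Tree: B1–B2, B2–B3, B3–B4

The largest bag has 3 vertices, giving width 2; this decomposition certifies tw(G) ≤ 2. The edges 1–3–5–4–2–0–1 form a cycle, so G is not a tree and its treewidth is at least 2. Combining the bounds, tw(G) = 2.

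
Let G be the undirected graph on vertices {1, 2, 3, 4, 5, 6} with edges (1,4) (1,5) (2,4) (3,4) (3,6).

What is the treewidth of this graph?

A width-1 tree decomposition is:
Bags: B1 = {3, 4}  B2 = {2, 4}  B3 = {3, 6}  B4 = {1, 4}  B5 = {1, 5}
Tree: B1–B2, B1–B3, B2–B4, B4–B5
Each bag holds 2 vertices, so the decomposition has width 1, which upper-bounds the treewidth. Any graph with an edge has treewidth ≥ 1, and G has the edge 3–4. Hence tw(G) = 1 exactly.

1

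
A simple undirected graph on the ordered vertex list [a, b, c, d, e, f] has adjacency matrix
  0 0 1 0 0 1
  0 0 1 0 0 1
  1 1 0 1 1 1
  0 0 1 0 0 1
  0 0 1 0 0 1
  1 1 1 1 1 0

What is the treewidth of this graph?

2

A width-2 tree decomposition is:
Bags: B1 = {c, d, f}  B2 = {b, c, f}  B3 = {c, e, f}  B4 = {a, c, f}
Tree: B1–B2, B2–B3, B1–B4
The largest bag has 3 vertices, giving width 2; this decomposition certifies tw(G) ≤ 2. On the other hand G contains the 3-clique {c, d, f}. A clique must lie in a single bag of any decomposition, so no decomposition can have width below 2. Hence tw(G) = 2 exactly.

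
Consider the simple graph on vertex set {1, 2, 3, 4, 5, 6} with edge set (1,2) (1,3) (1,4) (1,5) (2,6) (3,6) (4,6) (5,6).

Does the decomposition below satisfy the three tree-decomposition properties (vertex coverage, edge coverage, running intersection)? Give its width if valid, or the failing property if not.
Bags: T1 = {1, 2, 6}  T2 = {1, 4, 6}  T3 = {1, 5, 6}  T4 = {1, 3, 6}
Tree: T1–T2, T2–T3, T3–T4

Checking the three conditions: (i) the bags cover all of {1, 2, 3, 4, 5, 6}; (ii) for each edge, some bag contains both endpoints; (iii) the bags containing any fixed vertex form a subtree. All hold, so the decomposition is valid with width 3 − 1 = 2.

Yes; width 2.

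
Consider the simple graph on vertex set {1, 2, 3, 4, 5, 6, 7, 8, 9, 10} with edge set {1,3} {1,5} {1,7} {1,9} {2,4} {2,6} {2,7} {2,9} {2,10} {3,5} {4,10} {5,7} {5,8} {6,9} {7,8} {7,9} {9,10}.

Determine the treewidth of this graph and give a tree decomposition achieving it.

Treewidth 2.
One such decomposition:
Bags: B1 = {1, 7, 9}  B2 = {2, 7, 9}  B3 = {1, 5, 7}  B4 = {2, 9, 10}  B5 = {1, 3, 5}  B6 = {5, 7, 8}  B7 = {2, 6, 9}  B8 = {2, 4, 10}
Tree: B1–B2, B1–B3, B2–B4, B3–B5, B3–B6, B4–B7, B4–B8

Every bag has size at most 3, so the width is 3 − 1 = 2 and tw(G) ≤ 2. Conversely, {1, 7, 9} is a clique of size 3, and the vertices of any clique must share a bag in every tree decomposition; so some bag has ≥ 3 vertices and tw(G) ≥ 2. Hence tw(G) = 2 exactly.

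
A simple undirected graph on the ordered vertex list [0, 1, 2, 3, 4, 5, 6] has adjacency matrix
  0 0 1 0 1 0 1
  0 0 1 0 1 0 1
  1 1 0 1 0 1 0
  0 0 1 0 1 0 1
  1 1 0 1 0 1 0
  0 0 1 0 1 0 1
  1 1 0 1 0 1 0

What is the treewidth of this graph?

A width-3 tree decomposition is:
Bags: B1 = {0, 2, 4, 6}  B2 = {2, 3, 4, 6}  B3 = {2, 4, 5, 6}  B4 = {1, 2, 4, 6}
Tree: B1–B2, B2–B3, B3–B4
The largest bag has 4 vertices, giving width 3; this decomposition certifies tw(G) ≤ 3. For the lower bound: the 4 vertex sets {0,6}, {2,3}, {4}, {5} are disjoint, each induces a connected subgraph, and every pair is joined by at least one edge of G. Contracting each set to a single vertex therefore yields K_{4} as a minor, and since treewidth is minor-monotone, tw(G) ≥ tw(K_{4}) = 3. The upper and lower bounds meet at 3, so that is the treewidth.

3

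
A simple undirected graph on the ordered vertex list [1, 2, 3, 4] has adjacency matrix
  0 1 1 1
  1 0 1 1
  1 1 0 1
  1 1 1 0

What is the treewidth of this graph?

3

A width-3 tree decomposition is:
Bags: B1 = {1, 2, 3, 4}
Tree: (single bag)
With just one bag of size 4, the width is 4 − 1 = 3, so tw(G) ≤ 3. Conversely, {1, 2, 3, 4} is a clique of size 4, and the vertices of any clique must share a bag in every tree decomposition; so some bag has ≥ 4 vertices and tw(G) ≥ 3. Therefore the treewidth is 3.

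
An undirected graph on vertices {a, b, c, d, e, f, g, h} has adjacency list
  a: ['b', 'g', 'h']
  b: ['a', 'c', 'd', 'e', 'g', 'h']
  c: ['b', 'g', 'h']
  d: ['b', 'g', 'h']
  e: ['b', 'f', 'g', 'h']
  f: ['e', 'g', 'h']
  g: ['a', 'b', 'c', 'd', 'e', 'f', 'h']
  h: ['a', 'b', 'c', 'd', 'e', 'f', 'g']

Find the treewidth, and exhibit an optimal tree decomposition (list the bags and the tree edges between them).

The largest bag has 4 vertices, giving width 3; this decomposition certifies tw(G) ≤ 3. On the other hand G contains the 4-clique {e, f, g, h}. A clique must lie in a single bag of any decomposition, so no decomposition can have width below 3. The upper and lower bounds meet at 3, so that is the treewidth.

Treewidth 3.
One optimal decomposition is:
Bags: B1 = {b, e, g, h}  B2 = {e, f, g, h}  B3 = {b, d, g, h}  B4 = {b, c, g, h}  B5 = {a, b, g, h}
Tree: B1–B2, B1–B3, B1–B4, B1–B5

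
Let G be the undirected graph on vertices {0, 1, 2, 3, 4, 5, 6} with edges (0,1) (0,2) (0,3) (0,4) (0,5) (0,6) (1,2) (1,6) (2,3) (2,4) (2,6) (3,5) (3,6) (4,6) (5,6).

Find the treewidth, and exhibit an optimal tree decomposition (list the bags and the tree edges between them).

Each bag holds 4 vertices, so the decomposition has width 3, which upper-bounds the treewidth. Conversely, {0, 1, 2, 6} is a clique of size 4, and the vertices of any clique must share a bag in every tree decomposition; so some bag has ≥ 4 vertices and tw(G) ≥ 3. The upper and lower bounds meet at 3, so that is the treewidth.

Treewidth 3.
One such decomposition:
Bags: B1 = {0, 3, 5, 6}  B2 = {0, 2, 3, 6}  B3 = {0, 1, 2, 6}  B4 = {0, 2, 4, 6}
Tree: B1–B2, B2–B3, B3–B4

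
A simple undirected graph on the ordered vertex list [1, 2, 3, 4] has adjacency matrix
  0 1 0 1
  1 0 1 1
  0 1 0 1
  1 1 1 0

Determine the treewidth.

2

A width-2 tree decomposition is:
Bags: B1 = {1, 2, 4}  B2 = {2, 3, 4}
Tree: B1–B2
The largest bag has 3 vertices, giving width 2; this decomposition certifies tw(G) ≤ 2. Conversely, {1, 2, 4} is a clique of size 3, and the vertices of any clique must share a bag in every tree decomposition; so some bag has ≥ 3 vertices and tw(G) ≥ 2. Combining the bounds, tw(G) = 2.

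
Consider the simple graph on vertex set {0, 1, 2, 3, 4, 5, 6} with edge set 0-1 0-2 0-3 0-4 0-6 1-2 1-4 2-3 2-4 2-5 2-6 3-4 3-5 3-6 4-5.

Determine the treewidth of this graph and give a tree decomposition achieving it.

Treewidth 3.
One such decomposition:
Bags: B1 = {0, 2, 3, 6}  B2 = {0, 2, 3, 4}  B3 = {2, 3, 4, 5}  B4 = {0, 1, 2, 4}
Tree: B1–B2, B2–B3, B2–B4

Each bag holds 4 vertices, so the decomposition has width 3, which upper-bounds the treewidth. Conversely, {0, 1, 2, 4} is a clique of size 4, and the vertices of any clique must share a bag in every tree decomposition; so some bag has ≥ 4 vertices and tw(G) ≥ 3. Therefore the treewidth is 3.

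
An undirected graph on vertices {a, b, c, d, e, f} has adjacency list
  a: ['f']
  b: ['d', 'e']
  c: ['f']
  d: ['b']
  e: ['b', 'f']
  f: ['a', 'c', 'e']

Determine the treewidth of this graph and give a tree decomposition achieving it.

Treewidth 1.
One optimal decomposition is:
Bags: B1 = {e, f}  B2 = {c, f}  B3 = {b, e}  B4 = {a, f}  B5 = {b, d}
Tree: B1–B2, B1–B3, B1–B4, B3–B5

The largest bag has 2 vertices, giving width 1; this decomposition certifies tw(G) ≤ 1. Since G has at least one edge (e.g. f–e), it is not an edgeless graph, so tw(G) ≥ 1. Hence tw(G) = 1 exactly.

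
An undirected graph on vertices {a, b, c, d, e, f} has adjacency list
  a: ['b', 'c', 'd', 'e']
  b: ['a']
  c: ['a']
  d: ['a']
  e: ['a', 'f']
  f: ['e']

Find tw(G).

A width-1 tree decomposition is:
Bags: B1 = {a, e}  B2 = {a, d}  B3 = {a, c}  B4 = {e, f}  B5 = {a, b}
Tree: B1–B2, B2–B3, B1–B4, B2–B5
Each bag holds 2 vertices, so the decomposition has width 1, which upper-bounds the treewidth. G has an edge, so its treewidth is at least 1. Therefore the treewidth is 1.

1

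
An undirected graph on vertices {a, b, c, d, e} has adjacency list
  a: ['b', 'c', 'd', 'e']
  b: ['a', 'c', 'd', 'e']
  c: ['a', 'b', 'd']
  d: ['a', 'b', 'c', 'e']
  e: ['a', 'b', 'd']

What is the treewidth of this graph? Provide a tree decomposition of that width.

Treewidth 3.
Bags: B1 = {a, b, c, d}  B2 = {a, b, d, e}
Tree: B1–B2

Each bag holds 4 vertices, so the decomposition has width 3, which upper-bounds the treewidth. Conversely, {a, b, d, e} is a clique of size 4, and the vertices of any clique must share a bag in every tree decomposition; so some bag has ≥ 4 vertices and tw(G) ≥ 3. Combining the bounds, tw(G) = 3.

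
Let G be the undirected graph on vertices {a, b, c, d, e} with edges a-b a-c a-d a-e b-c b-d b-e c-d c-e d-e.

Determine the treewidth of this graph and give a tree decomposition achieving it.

A single bag containing all 5 vertices is trivially a valid decomposition of width 4. Conversely, {a, b, c, d, e} is a clique of size 5, and the vertices of any clique must share a bag in every tree decomposition; so some bag has ≥ 5 vertices and tw(G) ≥ 4. The upper and lower bounds meet at 4, so that is the treewidth.

Treewidth 4.
Bags: B1 = {a, b, c, d, e}
Tree: (single bag)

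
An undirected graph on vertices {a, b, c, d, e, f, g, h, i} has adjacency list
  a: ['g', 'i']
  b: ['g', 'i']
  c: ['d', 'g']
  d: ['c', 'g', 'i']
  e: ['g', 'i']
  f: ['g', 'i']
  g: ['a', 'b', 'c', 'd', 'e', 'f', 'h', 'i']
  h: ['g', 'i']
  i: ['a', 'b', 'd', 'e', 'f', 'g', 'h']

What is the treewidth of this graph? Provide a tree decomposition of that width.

Treewidth 2.
One such decomposition:
Bags: B1 = {d, g, i}  B2 = {e, g, i}  B3 = {c, d, g}  B4 = {g, h, i}  B5 = {a, g, i}  B6 = {b, g, i}  B7 = {f, g, i}
Tree: B1–B2, B1–B3, B1–B4, B4–B5, B5–B6, B5–B7

Every bag has size at most 3, so the width is 3 − 1 = 2 and tw(G) ≤ 2. Conversely, {c, d, g} is a clique of size 3, and the vertices of any clique must share a bag in every tree decomposition; so some bag has ≥ 3 vertices and tw(G) ≥ 2. The upper and lower bounds meet at 2, so that is the treewidth.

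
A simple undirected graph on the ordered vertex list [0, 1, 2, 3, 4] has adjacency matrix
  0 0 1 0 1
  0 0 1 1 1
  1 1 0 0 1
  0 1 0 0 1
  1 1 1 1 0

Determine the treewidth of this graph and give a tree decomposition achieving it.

Every bag has size at most 3, so the width is 3 − 1 = 2 and tw(G) ≤ 2. On the other hand G contains the 3-clique {0, 2, 4}. A clique must lie in a single bag of any decomposition, so no decomposition can have width below 2. Combining the bounds, tw(G) = 2.

Treewidth 2.
Bags: B1 = {0, 2, 4}  B2 = {1, 2, 4}  B3 = {1, 3, 4}
Tree: B1–B2, B2–B3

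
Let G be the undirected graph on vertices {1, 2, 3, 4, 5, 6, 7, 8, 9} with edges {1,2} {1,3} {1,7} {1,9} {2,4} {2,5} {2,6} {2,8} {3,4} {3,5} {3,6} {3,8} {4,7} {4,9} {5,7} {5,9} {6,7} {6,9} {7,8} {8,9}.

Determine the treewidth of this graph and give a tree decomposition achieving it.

Treewidth 4.
One optimal decomposition is:
Bags: B1 = {1, 2, 3, 7, 9}  B2 = {2, 3, 6, 7, 9}  B3 = {2, 3, 7, 8, 9}  B4 = {2, 3, 5, 7, 9}  B5 = {2, 3, 4, 7, 9}
Tree: B1–B2, B2–B3, B3–B4, B4–B5

The largest bag has 5 vertices, giving width 4; this decomposition certifies tw(G) ≤ 4. For the lower bound: the 5 vertex sets {1,7}, {2,6}, {3,8}, {9}, {5} are disjoint, each induces a connected subgraph, and every pair is joined by at least one edge of G. Contracting each set to a single vertex therefore yields K_{5} as a minor, and since treewidth is minor-monotone, tw(G) ≥ tw(K_{5}) = 4. Combining the bounds, tw(G) = 4.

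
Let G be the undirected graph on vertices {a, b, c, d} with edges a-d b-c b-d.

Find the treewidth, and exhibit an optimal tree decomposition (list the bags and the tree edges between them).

Every bag has size at most 2, so the width is 2 − 1 = 1 and tw(G) ≤ 1. Any graph with an edge has treewidth ≥ 1, and G has the edge c–b. Combining the bounds, tw(G) = 1.

Treewidth 1.
Bags: B1 = {b, c}  B2 = {b, d}  B3 = {a, d}
Tree: B1–B2, B2–B3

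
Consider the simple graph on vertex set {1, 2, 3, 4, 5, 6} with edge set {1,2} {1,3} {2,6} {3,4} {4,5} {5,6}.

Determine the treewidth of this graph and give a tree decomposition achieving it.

Each bag holds 3 vertices, so the decomposition has width 2, which upper-bounds the treewidth. For the lower bound, G contains the cycle 6–2–1–3–4–5–6, so G is not a forest; only forests have treewidth ≤ 1, hence tw(G) ≥ 2. Combining the bounds, tw(G) = 2.

Treewidth 2.
One optimal decomposition is:
Bags: B1 = {1, 2, 6}  B2 = {1, 3, 6}  B3 = {3, 4, 6}  B4 = {4, 5, 6}
Tree: B1–B2, B2–B3, B3–B4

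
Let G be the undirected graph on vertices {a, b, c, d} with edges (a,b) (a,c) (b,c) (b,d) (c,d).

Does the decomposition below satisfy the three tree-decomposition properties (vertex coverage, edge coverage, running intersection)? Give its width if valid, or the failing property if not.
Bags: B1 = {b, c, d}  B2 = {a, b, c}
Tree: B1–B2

Checking the three conditions: (i) the bags cover all of {a, b, c, d}; (ii) for each edge, some bag contains both endpoints; (iii) the bags containing any fixed vertex form a subtree. All hold, so the decomposition is valid with width 3 − 1 = 2.

Yes; width 2.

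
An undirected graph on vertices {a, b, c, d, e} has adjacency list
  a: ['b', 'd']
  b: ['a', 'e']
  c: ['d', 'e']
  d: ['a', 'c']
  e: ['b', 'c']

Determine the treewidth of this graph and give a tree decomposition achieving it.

The largest bag has 3 vertices, giving width 2; this decomposition certifies tw(G) ≤ 2. The edges b–e–c–d–a–b form a cycle, so G is not a tree and its treewidth is at least 2. Combining the bounds, tw(G) = 2.

Treewidth 2.
Bags: B1 = {b, c, e}  B2 = {b, c, d}  B3 = {a, b, d}
Tree: B1–B2, B2–B3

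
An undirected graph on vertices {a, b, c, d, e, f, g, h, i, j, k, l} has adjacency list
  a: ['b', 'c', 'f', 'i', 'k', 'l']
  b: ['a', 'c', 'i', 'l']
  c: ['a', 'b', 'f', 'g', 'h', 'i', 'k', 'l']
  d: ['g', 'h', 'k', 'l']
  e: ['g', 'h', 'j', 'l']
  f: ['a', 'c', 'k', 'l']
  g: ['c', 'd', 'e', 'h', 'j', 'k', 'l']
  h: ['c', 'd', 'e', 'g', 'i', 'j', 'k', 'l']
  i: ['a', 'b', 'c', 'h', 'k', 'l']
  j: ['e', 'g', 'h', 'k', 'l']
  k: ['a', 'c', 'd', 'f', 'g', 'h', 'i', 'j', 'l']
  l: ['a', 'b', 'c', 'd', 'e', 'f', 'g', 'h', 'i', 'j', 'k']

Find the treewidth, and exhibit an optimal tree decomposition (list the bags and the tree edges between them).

Every bag has size at most 5, so the width is 5 − 1 = 4 and tw(G) ≤ 4. For the lower bound, the 5 vertices {e, g, h, j, l} are pairwise adjacent, and any tree decomposition puts a clique entirely inside one bag — forcing width ≥ 4. The upper and lower bounds meet at 4, so that is the treewidth.

Treewidth 4.
One optimal decomposition is:
Bags: B1 = {a, c, i, k, l}  B2 = {a, c, f, k, l}  B3 = {a, b, c, i, l}  B4 = {c, h, i, k, l}  B5 = {c, g, h, k, l}  B6 = {g, h, j, k, l}  B7 = {d, g, h, k, l}  B8 = {e, g, h, j, l}
Tree: B1–B2, B1–B3, B1–B4, B4–B5, B5–B6, B6–B7, B6–B8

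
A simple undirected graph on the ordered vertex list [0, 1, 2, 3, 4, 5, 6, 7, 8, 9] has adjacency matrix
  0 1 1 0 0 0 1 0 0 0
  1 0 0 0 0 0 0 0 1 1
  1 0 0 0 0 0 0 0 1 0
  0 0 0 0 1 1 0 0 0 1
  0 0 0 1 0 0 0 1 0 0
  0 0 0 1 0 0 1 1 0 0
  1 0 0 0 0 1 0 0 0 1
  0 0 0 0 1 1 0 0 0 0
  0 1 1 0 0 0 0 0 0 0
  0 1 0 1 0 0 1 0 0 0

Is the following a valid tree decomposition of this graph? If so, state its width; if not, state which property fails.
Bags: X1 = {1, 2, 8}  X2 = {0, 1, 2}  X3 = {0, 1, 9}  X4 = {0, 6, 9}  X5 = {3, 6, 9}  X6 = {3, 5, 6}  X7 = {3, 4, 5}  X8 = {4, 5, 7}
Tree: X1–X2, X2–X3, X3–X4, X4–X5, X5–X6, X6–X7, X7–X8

Vertex coverage: the bags together contain {0, 1, 2, 3, 4, 5, 6, 7, 8, 9}, the full vertex set. Edge coverage: each edge of G has both endpoints in at least one bag. Running intersection: for every vertex, the bags containing it form a connected subtree. All three properties hold, so this is a valid tree decomposition of width max|bag| − 1 = 2, and hence tw(G) ≤ 2.

Yes; width 2.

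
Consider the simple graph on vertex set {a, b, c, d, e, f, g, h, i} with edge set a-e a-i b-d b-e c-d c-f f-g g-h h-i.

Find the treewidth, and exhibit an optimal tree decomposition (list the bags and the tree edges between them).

Treewidth 2.
One such decomposition:
Bags: B1 = {b, c, d}  B2 = {b, c, f}  B3 = {b, f, g}  B4 = {b, g, h}  B5 = {b, h, i}  B6 = {a, b, i}  B7 = {a, b, e}
Tree: B1–B2, B2–B3, B3–B4, B4–B5, B5–B6, B6–B7

The largest bag has 3 vertices, giving width 2; this decomposition certifies tw(G) ≤ 2. The edges b–d–c–f–g–h–i–a–e–b form a cycle, so G is not a tree and its treewidth is at least 2. The upper and lower bounds meet at 2, so that is the treewidth.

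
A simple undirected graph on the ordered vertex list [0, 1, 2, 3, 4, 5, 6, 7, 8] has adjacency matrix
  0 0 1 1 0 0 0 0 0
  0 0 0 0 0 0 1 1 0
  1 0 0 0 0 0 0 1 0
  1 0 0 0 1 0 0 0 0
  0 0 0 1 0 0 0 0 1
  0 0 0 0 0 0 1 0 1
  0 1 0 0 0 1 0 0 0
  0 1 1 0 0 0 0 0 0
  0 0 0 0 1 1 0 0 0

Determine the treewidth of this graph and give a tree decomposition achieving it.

The largest bag has 3 vertices, giving width 2; this decomposition certifies tw(G) ≤ 2. Since 6–5–8–4–3–0–2–7–1–6 is a cycle in G, G is not acyclic. Forests are exactly the graphs of treewidth ≤ 1, so tw(G) ≥ 2. Therefore the treewidth is 2.

Treewidth 2.
One optimal decomposition is:
Bags: B1 = {5, 6, 8}  B2 = {4, 6, 8}  B3 = {3, 4, 6}  B4 = {0, 3, 6}  B5 = {0, 2, 6}  B6 = {2, 6, 7}  B7 = {1, 6, 7}
Tree: B1–B2, B2–B3, B3–B4, B4–B5, B5–B6, B6–B7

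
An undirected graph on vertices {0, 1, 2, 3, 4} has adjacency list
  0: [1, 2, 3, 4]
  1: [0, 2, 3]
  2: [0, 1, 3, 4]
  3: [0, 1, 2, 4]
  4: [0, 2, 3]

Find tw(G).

A width-3 tree decomposition is:
Bags: B1 = {0, 1, 2, 3}  B2 = {0, 2, 3, 4}
Tree: B1–B2
Each bag holds 4 vertices, so the decomposition has width 3, which upper-bounds the treewidth. Conversely, {0, 1, 2, 3} is a clique of size 4, and the vertices of any clique must share a bag in every tree decomposition; so some bag has ≥ 4 vertices and tw(G) ≥ 3. Combining the bounds, tw(G) = 3.

3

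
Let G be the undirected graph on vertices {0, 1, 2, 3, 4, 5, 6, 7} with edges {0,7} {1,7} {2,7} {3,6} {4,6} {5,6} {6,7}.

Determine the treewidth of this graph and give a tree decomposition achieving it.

Every bag has size at most 2, so the width is 2 − 1 = 1 and tw(G) ≤ 1. Since G has at least one edge (e.g. 7–6), it is not an edgeless graph, so tw(G) ≥ 1. Therefore the treewidth is 1.

Treewidth 1.
Bags: B1 = {6, 7}  B2 = {1, 7}  B3 = {5, 6}  B4 = {0, 7}  B5 = {4, 6}  B6 = {3, 6}  B7 = {2, 7}
Tree: B1–B2, B1–B3, B1–B4, B3–B5, B3–B6, B4–B7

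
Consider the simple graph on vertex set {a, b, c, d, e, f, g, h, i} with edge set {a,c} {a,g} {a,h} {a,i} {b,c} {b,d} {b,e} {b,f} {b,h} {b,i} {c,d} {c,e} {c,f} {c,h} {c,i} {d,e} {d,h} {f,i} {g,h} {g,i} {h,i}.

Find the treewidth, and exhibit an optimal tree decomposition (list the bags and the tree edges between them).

Each bag holds 4 vertices, so the decomposition has width 3, which upper-bounds the treewidth. Conversely, {a, g, h, i} is a clique of size 4, and the vertices of any clique must share a bag in every tree decomposition; so some bag has ≥ 4 vertices and tw(G) ≥ 3. Combining the bounds, tw(G) = 3.

Treewidth 3.
One such decomposition:
Bags: B1 = {b, c, d, h}  B2 = {b, c, h, i}  B3 = {b, c, f, i}  B4 = {a, c, h, i}  B5 = {a, g, h, i}  B6 = {b, c, d, e}
Tree: B1–B2, B2–B3, B2–B4, B4–B5, B1–B6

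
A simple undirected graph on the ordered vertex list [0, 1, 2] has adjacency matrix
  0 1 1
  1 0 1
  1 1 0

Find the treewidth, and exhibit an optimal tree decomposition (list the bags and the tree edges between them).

With just one bag of size 3, the width is 3 − 1 = 2, so tw(G) ≤ 2. Conversely, {0, 1, 2} is a clique of size 3, and the vertices of any clique must share a bag in every tree decomposition; so some bag has ≥ 3 vertices and tw(G) ≥ 2. The upper and lower bounds meet at 2, so that is the treewidth.

Treewidth 2.
Bags: B1 = {0, 1, 2}
Tree: (single bag)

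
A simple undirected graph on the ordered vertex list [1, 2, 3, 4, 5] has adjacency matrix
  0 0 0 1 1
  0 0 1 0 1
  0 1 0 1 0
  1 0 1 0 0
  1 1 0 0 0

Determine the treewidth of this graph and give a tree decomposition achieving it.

The largest bag has 3 vertices, giving width 2; this decomposition certifies tw(G) ≤ 2. The edges 3–2–5–1–4–3 form a cycle, so G is not a tree and its treewidth is at least 2. Hence tw(G) = 2 exactly.

Treewidth 2.
One such decomposition:
Bags: B1 = {2, 3, 5}  B2 = {1, 3, 5}  B3 = {1, 3, 4}
Tree: B1–B2, B2–B3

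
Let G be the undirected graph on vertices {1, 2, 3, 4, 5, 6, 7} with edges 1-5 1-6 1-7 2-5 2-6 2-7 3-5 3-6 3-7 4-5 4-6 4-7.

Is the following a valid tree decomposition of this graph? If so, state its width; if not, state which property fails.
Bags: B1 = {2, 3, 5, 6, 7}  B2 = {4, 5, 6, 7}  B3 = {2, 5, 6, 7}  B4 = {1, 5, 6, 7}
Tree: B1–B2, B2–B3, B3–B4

No — bags containing vertex 2 are not connected in the tree.

A tree decomposition must satisfy three properties: every vertex lies in some bag; for every edge, both endpoints lie together in some bag; and for every vertex, the bags containing it form a connected subtree. Here bags containing vertex 2 are not connected in the tree, so the decomposition is invalid.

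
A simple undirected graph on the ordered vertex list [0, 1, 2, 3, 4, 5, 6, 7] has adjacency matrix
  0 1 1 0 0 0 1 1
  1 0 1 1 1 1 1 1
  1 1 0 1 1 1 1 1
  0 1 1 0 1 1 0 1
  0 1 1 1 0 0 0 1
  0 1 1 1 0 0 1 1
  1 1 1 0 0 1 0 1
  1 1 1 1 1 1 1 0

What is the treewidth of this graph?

A width-4 tree decomposition is:
Bags: B1 = {1, 2, 3, 4, 7}  B2 = {1, 2, 3, 5, 7}  B3 = {1, 2, 5, 6, 7}  B4 = {0, 1, 2, 6, 7}
Tree: B1–B2, B2–B3, B3–B4
Each bag holds 5 vertices, so the decomposition has width 4, which upper-bounds the treewidth. For the lower bound, the 5 vertices {0, 1, 2, 6, 7} are pairwise adjacent, and any tree decomposition puts a clique entirely inside one bag — forcing width ≥ 4. Combining the bounds, tw(G) = 4.

4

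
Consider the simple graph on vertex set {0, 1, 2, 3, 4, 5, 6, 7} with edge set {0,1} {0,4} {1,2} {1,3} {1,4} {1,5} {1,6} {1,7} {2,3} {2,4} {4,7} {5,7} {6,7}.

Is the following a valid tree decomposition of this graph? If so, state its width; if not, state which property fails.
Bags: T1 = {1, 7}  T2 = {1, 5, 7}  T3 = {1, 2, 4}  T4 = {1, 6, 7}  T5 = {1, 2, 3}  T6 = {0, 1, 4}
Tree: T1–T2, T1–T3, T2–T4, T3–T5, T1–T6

A tree decomposition must satisfy three properties: every vertex lies in some bag; for every edge, both endpoints lie together in some bag; and for every vertex, the bags containing it form a connected subtree. Here edge (4,7) lies in no bag, so the decomposition is invalid.

No — edge (4,7) lies in no bag.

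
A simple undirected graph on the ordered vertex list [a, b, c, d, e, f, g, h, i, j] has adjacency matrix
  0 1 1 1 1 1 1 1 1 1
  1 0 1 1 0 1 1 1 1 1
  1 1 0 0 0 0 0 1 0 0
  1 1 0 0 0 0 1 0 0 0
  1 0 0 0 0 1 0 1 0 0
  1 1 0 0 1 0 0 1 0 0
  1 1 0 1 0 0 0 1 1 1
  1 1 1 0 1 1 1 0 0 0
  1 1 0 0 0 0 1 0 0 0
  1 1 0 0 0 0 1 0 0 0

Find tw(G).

A width-3 tree decomposition is:
Bags: B1 = {a, b, f, h}  B2 = {a, b, g, h}  B3 = {a, e, f, h}  B4 = {a, b, g, i}  B5 = {a, b, c, h}  B6 = {a, b, g, j}  B7 = {a, b, d, g}
Tree: B1–B2, B1–B3, B2–B4, B2–B5, B2–B6, B2–B7
Every bag has size at most 4, so the width is 4 − 1 = 3 and tw(G) ≤ 3. Conversely, {a, e, f, h} is a clique of size 4, and the vertices of any clique must share a bag in every tree decomposition; so some bag has ≥ 4 vertices and tw(G) ≥ 3. Therefore the treewidth is 3.

3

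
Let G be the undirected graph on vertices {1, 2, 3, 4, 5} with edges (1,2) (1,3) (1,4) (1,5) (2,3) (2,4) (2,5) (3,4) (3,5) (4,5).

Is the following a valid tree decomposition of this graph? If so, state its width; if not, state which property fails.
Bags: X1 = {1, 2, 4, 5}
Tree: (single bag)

A tree decomposition must satisfy three properties: every vertex lies in some bag; for every edge, both endpoints lie together in some bag; and for every vertex, the bags containing it form a connected subtree. Here vertex 3 appears in no bag, so the decomposition is invalid.

No — vertex 3 appears in no bag.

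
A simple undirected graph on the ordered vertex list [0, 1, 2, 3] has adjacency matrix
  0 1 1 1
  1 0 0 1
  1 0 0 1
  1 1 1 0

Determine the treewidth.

2

A width-2 tree decomposition is:
Bags: B1 = {0, 2, 3}  B2 = {0, 1, 3}
Tree: B1–B2
Each bag holds 3 vertices, so the decomposition has width 2, which upper-bounds the treewidth. Conversely, {0, 1, 3} is a clique of size 3, and the vertices of any clique must share a bag in every tree decomposition; so some bag has ≥ 3 vertices and tw(G) ≥ 2. The upper and lower bounds meet at 2, so that is the treewidth.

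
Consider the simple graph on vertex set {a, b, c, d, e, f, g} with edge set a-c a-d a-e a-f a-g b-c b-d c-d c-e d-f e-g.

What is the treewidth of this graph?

2

A width-2 tree decomposition is:
Bags: B1 = {a, c, e}  B2 = {a, c, d}  B3 = {b, c, d}  B4 = {a, d, f}  B5 = {a, e, g}
Tree: B1–B2, B2–B3, B2–B4, B1–B5
Each bag holds 3 vertices, so the decomposition has width 2, which upper-bounds the treewidth. Conversely, {a, c, d} is a clique of size 3, and the vertices of any clique must share a bag in every tree decomposition; so some bag has ≥ 3 vertices and tw(G) ≥ 2. Therefore the treewidth is 2.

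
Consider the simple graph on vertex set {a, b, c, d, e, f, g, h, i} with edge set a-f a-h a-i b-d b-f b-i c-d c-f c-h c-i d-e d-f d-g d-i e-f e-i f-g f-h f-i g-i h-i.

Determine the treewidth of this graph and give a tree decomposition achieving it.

Each bag holds 4 vertices, so the decomposition has width 3, which upper-bounds the treewidth. For the lower bound, the 4 vertices {d, f, g, i} are pairwise adjacent, and any tree decomposition puts a clique entirely inside one bag — forcing width ≥ 3. Combining the bounds, tw(G) = 3.

Treewidth 3.
One optimal decomposition is:
Bags: B1 = {c, d, f, i}  B2 = {c, f, h, i}  B3 = {d, e, f, i}  B4 = {b, d, f, i}  B5 = {d, f, g, i}  B6 = {a, f, h, i}
Tree: B1–B2, B1–B3, B3–B4, B3–B5, B2–B6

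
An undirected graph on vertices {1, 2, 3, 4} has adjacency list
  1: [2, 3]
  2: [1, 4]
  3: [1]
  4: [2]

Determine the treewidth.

A width-1 tree decomposition is:
Bags: B1 = {1, 3}  B2 = {1, 2}  B3 = {2, 4}
Tree: B1–B2, B2–B3
Every bag has size at most 2, so the width is 2 − 1 = 1 and tw(G) ≤ 1. Any graph with an edge has treewidth ≥ 1, and G has the edge 3–1. Hence tw(G) = 1 exactly.

1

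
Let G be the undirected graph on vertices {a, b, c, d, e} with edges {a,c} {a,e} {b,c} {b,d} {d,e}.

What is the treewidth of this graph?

A width-2 tree decomposition is:
Bags: B1 = {b, c, d}  B2 = {a, c, d}  B3 = {a, d, e}
Tree: B1–B2, B2–B3
Every bag has size at most 3, so the width is 3 − 1 = 2 and tw(G) ≤ 2. Since d–b–c–a–e–d is a cycle in G, G is not acyclic. Forests are exactly the graphs of treewidth ≤ 1, so tw(G) ≥ 2. Therefore the treewidth is 2.

2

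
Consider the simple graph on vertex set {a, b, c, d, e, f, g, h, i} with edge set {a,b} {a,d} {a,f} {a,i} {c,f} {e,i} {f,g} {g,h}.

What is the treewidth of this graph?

A width-1 tree decomposition is:
Bags: B1 = {a, f}  B2 = {a, i}  B3 = {f, g}  B4 = {a, b}  B5 = {c, f}  B6 = {g, h}  B7 = {a, d}  B8 = {e, i}
Tree: B1–B2, B1–B3, B2–B4, B3–B5, B3–B6, B1–B7, B2–B8
The largest bag has 2 vertices, giving width 1; this decomposition certifies tw(G) ≤ 1. Since G has at least one edge (e.g. f–a), it is not an edgeless graph, so tw(G) ≥ 1. Hence tw(G) = 1 exactly.

1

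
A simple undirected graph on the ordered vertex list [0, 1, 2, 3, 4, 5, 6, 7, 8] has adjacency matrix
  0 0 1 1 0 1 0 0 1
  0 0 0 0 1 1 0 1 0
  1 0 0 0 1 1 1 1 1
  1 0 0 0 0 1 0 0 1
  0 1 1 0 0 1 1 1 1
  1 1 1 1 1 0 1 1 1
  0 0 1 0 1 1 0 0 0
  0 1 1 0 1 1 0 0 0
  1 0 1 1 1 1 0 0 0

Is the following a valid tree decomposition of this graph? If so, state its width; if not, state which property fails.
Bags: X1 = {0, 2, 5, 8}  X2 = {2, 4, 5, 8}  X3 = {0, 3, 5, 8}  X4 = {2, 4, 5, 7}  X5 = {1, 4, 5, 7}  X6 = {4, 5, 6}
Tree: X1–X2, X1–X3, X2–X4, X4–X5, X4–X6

A tree decomposition must satisfy three properties: every vertex lies in some bag; for every edge, both endpoints lie together in some bag; and for every vertex, the bags containing it form a connected subtree. Here edge (2,6) lies in no bag, so the decomposition is invalid.

No — edge (2,6) lies in no bag.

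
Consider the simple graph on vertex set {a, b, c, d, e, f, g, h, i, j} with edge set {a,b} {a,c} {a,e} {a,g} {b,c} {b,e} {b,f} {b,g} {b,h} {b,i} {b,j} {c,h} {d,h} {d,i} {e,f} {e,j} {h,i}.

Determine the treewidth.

2

A width-2 tree decomposition is:
Bags: B1 = {b, e, f}  B2 = {b, e, j}  B3 = {a, b, e}  B4 = {a, b, c}  B5 = {b, c, h}  B6 = {a, b, g}  B7 = {b, h, i}  B8 = {d, h, i}
Tree: B1–B2, B2–B3, B3–B4, B4–B5, B3–B6, B5–B7, B7–B8
Every bag has size at most 3, so the width is 3 − 1 = 2 and tw(G) ≤ 2. Conversely, {d, h, i} is a clique of size 3, and the vertices of any clique must share a bag in every tree decomposition; so some bag has ≥ 3 vertices and tw(G) ≥ 2. Combining the bounds, tw(G) = 2.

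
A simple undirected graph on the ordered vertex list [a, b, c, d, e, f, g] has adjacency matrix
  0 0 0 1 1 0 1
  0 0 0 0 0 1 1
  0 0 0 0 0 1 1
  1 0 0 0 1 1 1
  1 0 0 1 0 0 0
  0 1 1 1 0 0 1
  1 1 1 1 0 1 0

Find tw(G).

2

A width-2 tree decomposition is:
Bags: B1 = {c, f, g}  B2 = {d, f, g}  B3 = {b, f, g}  B4 = {a, d, g}  B5 = {a, d, e}
Tree: B1–B2, B2–B3, B2–B4, B4–B5
The largest bag has 3 vertices, giving width 2; this decomposition certifies tw(G) ≤ 2. For the lower bound, the 3 vertices {a, d, g} are pairwise adjacent, and any tree decomposition puts a clique entirely inside one bag — forcing width ≥ 2. Hence tw(G) = 2 exactly.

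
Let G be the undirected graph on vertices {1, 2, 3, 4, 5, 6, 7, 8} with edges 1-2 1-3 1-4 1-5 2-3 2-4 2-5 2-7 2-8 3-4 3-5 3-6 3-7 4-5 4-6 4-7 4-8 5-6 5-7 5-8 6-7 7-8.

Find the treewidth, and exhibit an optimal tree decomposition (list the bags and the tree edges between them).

The largest bag has 5 vertices, giving width 4; this decomposition certifies tw(G) ≤ 4. On the other hand G contains the 5-clique {2, 4, 5, 7, 8}. A clique must lie in a single bag of any decomposition, so no decomposition can have width below 4. Therefore the treewidth is 4.

Treewidth 4.
One optimal decomposition is:
Bags: B1 = {1, 2, 3, 4, 5}  B2 = {2, 3, 4, 5, 7}  B3 = {3, 4, 5, 6, 7}  B4 = {2, 4, 5, 7, 8}
Tree: B1–B2, B2–B3, B2–B4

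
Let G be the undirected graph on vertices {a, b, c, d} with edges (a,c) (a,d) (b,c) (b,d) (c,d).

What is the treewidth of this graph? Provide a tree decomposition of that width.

Each bag holds 3 vertices, so the decomposition has width 2, which upper-bounds the treewidth. For the lower bound, the 3 vertices {a, c, d} are pairwise adjacent, and any tree decomposition puts a clique entirely inside one bag — forcing width ≥ 2. Therefore the treewidth is 2.

Treewidth 2.
One such decomposition:
Bags: B1 = {a, c, d}  B2 = {b, c, d}
Tree: B1–B2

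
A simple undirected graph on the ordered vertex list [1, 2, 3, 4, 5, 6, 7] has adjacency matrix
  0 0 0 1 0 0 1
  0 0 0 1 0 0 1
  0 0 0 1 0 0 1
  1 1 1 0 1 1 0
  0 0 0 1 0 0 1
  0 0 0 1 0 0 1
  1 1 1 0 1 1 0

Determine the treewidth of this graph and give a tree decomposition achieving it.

Treewidth 2.
One optimal decomposition is:
Bags: B1 = {2, 4, 7}  B2 = {1, 4, 7}  B3 = {4, 5, 7}  B4 = {4, 6, 7}  B5 = {3, 4, 7}
Tree: B1–B2, B2–B3, B3–B4, B4–B5

The largest bag has 3 vertices, giving width 2; this decomposition certifies tw(G) ≤ 2. The edges 7–2–4–1–7 form a cycle, so G is not a tree and its treewidth is at least 2. Hence tw(G) = 2 exactly.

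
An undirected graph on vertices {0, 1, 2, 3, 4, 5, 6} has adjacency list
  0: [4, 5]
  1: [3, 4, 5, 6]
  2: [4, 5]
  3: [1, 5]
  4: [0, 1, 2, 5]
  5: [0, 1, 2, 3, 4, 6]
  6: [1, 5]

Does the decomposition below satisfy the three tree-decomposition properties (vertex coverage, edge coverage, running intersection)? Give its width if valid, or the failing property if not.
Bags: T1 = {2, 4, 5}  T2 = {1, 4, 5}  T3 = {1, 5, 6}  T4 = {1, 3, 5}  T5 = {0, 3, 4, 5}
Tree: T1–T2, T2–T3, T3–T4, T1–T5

No — bags containing vertex 3 are not connected in the tree.

A tree decomposition must satisfy three properties: every vertex lies in some bag; for every edge, both endpoints lie together in some bag; and for every vertex, the bags containing it form a connected subtree. Here bags containing vertex 3 are not connected in the tree, so the decomposition is invalid.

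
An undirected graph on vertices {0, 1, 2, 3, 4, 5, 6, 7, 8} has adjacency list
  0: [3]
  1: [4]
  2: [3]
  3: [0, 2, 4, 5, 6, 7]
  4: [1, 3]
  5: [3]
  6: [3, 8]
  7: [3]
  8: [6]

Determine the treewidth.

1

A width-1 tree decomposition is:
Bags: B1 = {3, 4}  B2 = {3, 6}  B3 = {3, 5}  B4 = {2, 3}  B5 = {6, 8}  B6 = {3, 7}  B7 = {0, 3}  B8 = {1, 4}
Tree: B1–B2, B2–B3, B2–B4, B2–B5, B3–B6, B2–B7, B1–B8
The largest bag has 2 vertices, giving width 1; this decomposition certifies tw(G) ≤ 1. Since G has at least one edge (e.g. 3–4), it is not an edgeless graph, so tw(G) ≥ 1. Hence tw(G) = 1 exactly.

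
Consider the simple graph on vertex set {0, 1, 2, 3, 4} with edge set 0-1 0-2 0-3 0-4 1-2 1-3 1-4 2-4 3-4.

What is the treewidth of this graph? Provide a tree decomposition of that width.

Treewidth 3.
Bags: B1 = {0, 1, 2, 4}  B2 = {0, 1, 3, 4}
Tree: B1–B2

The largest bag has 4 vertices, giving width 3; this decomposition certifies tw(G) ≤ 3. Conversely, {0, 1, 2, 4} is a clique of size 4, and the vertices of any clique must share a bag in every tree decomposition; so some bag has ≥ 4 vertices and tw(G) ≥ 3. Combining the bounds, tw(G) = 3.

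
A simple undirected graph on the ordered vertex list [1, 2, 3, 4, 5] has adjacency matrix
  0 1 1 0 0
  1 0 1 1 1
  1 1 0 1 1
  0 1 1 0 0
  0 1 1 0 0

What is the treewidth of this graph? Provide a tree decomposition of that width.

Each bag holds 3 vertices, so the decomposition has width 2, which upper-bounds the treewidth. For the lower bound, the 3 vertices {1, 2, 3} are pairwise adjacent, and any tree decomposition puts a clique entirely inside one bag — forcing width ≥ 2. Combining the bounds, tw(G) = 2.

Treewidth 2.
One optimal decomposition is:
Bags: B1 = {2, 3, 4}  B2 = {1, 2, 3}  B3 = {2, 3, 5}
Tree: B1–B2, B2–B3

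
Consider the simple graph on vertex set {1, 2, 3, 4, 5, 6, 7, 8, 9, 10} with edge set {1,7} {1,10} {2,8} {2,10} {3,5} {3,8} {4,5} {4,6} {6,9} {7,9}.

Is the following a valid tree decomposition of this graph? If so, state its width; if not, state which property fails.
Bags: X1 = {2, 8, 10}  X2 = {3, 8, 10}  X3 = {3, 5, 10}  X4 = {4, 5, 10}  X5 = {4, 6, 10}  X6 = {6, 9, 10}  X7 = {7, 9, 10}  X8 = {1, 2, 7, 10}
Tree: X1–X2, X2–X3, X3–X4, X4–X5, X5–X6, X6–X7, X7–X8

A tree decomposition must satisfy three properties: every vertex lies in some bag; for every edge, both endpoints lie together in some bag; and for every vertex, the bags containing it form a connected subtree. Here bags containing vertex 2 are not connected in the tree, so the decomposition is invalid.

No — bags containing vertex 2 are not connected in the tree.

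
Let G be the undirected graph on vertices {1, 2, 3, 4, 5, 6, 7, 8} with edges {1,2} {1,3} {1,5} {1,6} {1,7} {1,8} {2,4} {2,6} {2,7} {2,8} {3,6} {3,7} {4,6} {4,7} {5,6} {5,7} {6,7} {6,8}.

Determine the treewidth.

A width-3 tree decomposition is:
Bags: B1 = {1, 2, 6, 7}  B2 = {1, 3, 6, 7}  B3 = {1, 5, 6, 7}  B4 = {2, 4, 6, 7}  B5 = {1, 2, 6, 8}
Tree: B1–B2, B2–B3, B1–B4, B1–B5
The largest bag has 4 vertices, giving width 3; this decomposition certifies tw(G) ≤ 3. Conversely, {1, 2, 6, 8} is a clique of size 4, and the vertices of any clique must share a bag in every tree decomposition; so some bag has ≥ 4 vertices and tw(G) ≥ 3. Combining the bounds, tw(G) = 3.

3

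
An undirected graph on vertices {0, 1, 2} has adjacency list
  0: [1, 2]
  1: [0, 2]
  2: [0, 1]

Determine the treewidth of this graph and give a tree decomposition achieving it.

Treewidth 2.
Bags: B1 = {0, 1, 2}
Tree: (single bag)

With just one bag of size 3, the width is 3 − 1 = 2, so tw(G) ≤ 2. For the lower bound, the 3 vertices {0, 1, 2} are pairwise adjacent, and any tree decomposition puts a clique entirely inside one bag — forcing width ≥ 2. Hence tw(G) = 2 exactly.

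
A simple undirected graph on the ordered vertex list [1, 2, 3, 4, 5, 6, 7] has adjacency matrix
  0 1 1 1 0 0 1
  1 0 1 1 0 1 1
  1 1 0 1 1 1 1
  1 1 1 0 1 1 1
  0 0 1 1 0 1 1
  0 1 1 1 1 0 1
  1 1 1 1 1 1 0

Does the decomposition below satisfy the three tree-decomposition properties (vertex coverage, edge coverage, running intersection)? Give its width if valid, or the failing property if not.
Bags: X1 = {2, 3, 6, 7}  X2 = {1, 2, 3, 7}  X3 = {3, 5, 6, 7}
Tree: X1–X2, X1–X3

No — vertex 4 appears in no bag.

A tree decomposition must satisfy three properties: every vertex lies in some bag; for every edge, both endpoints lie together in some bag; and for every vertex, the bags containing it form a connected subtree. Here vertex 4 appears in no bag, so the decomposition is invalid.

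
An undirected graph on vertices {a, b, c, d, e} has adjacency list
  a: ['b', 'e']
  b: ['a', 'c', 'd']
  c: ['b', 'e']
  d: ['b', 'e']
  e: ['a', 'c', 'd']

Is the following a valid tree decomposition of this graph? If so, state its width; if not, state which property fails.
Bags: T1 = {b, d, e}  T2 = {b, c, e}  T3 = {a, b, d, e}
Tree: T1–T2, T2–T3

No — bags containing vertex d are not connected in the tree.

A tree decomposition must satisfy three properties: every vertex lies in some bag; for every edge, both endpoints lie together in some bag; and for every vertex, the bags containing it form a connected subtree. Here bags containing vertex d are not connected in the tree, so the decomposition is invalid.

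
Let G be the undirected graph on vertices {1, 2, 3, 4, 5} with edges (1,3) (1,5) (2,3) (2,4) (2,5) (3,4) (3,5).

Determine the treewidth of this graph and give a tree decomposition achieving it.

Treewidth 2.
Bags: B1 = {1, 3, 5}  B2 = {2, 3, 5}  B3 = {2, 3, 4}
Tree: B1–B2, B2–B3

Every bag has size at most 3, so the width is 3 − 1 = 2 and tw(G) ≤ 2. Conversely, {1, 3, 5} is a clique of size 3, and the vertices of any clique must share a bag in every tree decomposition; so some bag has ≥ 3 vertices and tw(G) ≥ 2. Therefore the treewidth is 2.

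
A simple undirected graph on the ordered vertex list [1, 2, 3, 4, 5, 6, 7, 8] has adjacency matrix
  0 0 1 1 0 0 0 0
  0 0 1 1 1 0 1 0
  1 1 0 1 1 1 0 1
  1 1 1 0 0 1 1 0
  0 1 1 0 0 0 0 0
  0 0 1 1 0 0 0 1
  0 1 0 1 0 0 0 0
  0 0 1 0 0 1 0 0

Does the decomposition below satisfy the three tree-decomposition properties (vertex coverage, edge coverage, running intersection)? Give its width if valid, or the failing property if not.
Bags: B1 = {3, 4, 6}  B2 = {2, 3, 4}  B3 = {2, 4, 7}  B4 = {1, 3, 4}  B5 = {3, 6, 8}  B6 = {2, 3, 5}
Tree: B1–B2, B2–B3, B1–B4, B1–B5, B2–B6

Yes; width 2.

Checking the three conditions: (i) the bags cover all of {1, 2, 3, 4, 5, 6, 7, 8}; (ii) for each edge, some bag contains both endpoints; (iii) the bags containing any fixed vertex form a subtree. All hold, so the decomposition is valid with width 3 − 1 = 2.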